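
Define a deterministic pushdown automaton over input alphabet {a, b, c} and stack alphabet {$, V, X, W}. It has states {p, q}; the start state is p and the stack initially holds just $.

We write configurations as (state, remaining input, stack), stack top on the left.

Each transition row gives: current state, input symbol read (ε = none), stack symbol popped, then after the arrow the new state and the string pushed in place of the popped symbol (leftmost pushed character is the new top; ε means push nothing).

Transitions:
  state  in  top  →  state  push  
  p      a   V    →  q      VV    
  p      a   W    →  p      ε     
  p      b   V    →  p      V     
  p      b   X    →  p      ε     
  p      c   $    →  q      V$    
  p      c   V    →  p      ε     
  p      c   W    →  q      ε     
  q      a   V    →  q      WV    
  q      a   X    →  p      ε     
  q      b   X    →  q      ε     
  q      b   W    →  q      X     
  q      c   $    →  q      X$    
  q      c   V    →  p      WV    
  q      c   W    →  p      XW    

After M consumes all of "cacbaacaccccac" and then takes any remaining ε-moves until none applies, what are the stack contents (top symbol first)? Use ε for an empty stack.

$

(p, cacbaacaccccac, $)
  read c, top $: go to q, push V$ → (q, acbaacaccccac, V$)
  read a, top V: go to q, push WV → (q, cbaacaccccac, WV$)
  read c, top W: go to p, push XW → (p, baacaccccac, XWV$)
  read b, top X: go to p, push ε → (p, aacaccccac, WV$)
  read a, top W: go to p, push ε → (p, acaccccac, V$)
  read a, top V: go to q, push VV → (q, caccccac, VV$)
  read c, top V: go to p, push WV → (p, accccac, WVV$)
  read a, top W: go to p, push ε → (p, ccccac, VV$)
  read c, top V: go to p, push ε → (p, cccac, V$)
  read c, top V: go to p, push ε → (p, ccac, $)
  read c, top $: go to q, push V$ → (q, cac, V$)
  read c, top V: go to p, push WV → (p, ac, WV$)
  read a, top W: go to p, push ε → (p, c, V$)
  read c, top V: go to p, push ε → (p, ε, $)
All input consumed in state p with stack $.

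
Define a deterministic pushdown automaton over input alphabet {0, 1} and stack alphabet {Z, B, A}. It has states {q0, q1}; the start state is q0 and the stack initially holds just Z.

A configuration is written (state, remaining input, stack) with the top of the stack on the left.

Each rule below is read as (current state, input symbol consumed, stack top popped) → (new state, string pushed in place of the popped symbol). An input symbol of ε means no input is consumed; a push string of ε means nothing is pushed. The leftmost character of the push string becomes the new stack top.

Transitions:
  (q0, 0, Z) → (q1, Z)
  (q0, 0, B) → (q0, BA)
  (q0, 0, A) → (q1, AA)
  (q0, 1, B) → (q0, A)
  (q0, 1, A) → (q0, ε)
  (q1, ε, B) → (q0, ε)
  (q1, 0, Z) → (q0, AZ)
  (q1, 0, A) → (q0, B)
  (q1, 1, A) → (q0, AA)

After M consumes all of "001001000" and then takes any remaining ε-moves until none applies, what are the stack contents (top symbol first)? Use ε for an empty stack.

AAZ

(q0, 001001000, Z) ⊢ (q1, 01001000, Z) ⊢ (q0, 1001000, AZ) ⊢ (q0, 001000, Z) ⊢ (q1, 01000, Z) ⊢ (q0, 1000, AZ) ⊢ (q0, 000, Z) ⊢ (q1, 00, Z) ⊢ (q0, 0, AZ) ⊢ (q1, ε, AAZ)
All input consumed in state q1 with stack AAZ.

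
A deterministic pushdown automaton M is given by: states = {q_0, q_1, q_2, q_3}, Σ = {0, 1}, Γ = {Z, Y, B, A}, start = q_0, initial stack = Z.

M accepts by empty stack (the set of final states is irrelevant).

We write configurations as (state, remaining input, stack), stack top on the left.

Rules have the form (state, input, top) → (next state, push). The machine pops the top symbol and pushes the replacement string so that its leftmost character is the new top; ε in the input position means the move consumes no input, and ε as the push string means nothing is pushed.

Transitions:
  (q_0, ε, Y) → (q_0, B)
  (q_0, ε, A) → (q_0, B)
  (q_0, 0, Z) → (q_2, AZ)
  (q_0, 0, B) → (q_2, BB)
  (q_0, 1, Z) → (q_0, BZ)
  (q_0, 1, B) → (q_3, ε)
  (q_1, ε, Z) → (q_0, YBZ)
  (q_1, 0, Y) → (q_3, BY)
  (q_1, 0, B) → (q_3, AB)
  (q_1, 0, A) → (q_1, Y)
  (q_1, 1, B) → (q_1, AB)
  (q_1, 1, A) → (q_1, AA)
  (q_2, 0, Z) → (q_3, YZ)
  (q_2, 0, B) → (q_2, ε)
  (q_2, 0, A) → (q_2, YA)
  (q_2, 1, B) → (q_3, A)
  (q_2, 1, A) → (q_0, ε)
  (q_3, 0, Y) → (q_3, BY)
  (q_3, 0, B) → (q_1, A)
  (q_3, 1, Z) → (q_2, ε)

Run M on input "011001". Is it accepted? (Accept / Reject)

(q_0, 011001, Z)
  read 0, top Z: go to q_2, push AZ → (q_2, 11001, AZ)
  read 1, top A: go to q_0, push ε → (q_0, 1001, Z)
  read 1, top Z: go to q_0, push BZ → (q_0, 001, BZ)
  read 0, top B: go to q_2, push BB → (q_2, 01, BBZ)
  read 0, top B: go to q_2, push ε → (q_2, 1, BZ)
  read 1, top B: go to q_3, push A → (q_3, ε, AZ)
All input consumed; stack is AZ, not empty, and no further ε-move applies.

Reject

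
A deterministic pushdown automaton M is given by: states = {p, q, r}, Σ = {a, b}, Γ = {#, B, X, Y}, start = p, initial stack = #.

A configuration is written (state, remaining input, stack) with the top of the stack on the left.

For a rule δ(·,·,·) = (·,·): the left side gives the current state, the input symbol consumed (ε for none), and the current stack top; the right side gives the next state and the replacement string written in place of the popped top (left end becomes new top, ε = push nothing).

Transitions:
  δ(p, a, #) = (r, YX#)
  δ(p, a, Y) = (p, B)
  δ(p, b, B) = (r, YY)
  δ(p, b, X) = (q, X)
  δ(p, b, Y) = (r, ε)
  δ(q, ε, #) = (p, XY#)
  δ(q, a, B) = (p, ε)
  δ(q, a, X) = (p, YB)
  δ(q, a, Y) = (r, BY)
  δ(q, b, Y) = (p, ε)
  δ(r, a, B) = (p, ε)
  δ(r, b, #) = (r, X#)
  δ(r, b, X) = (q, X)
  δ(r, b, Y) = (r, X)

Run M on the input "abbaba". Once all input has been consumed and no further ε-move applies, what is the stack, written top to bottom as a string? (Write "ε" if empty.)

X#

(p, abbaba, #)
  read a, top #: go to r, push YX# → (r, bbaba, YX#)
  read b, top Y: go to r, push X → (r, baba, XX#)
  read b, top X: go to q, push X → (q, aba, XX#)
  read a, top X: go to p, push YB → (p, ba, YBX#)
  read b, top Y: go to r, push ε → (r, a, BX#)
  read a, top B: go to p, push ε → (p, ε, X#)
All input consumed in state p with stack X#.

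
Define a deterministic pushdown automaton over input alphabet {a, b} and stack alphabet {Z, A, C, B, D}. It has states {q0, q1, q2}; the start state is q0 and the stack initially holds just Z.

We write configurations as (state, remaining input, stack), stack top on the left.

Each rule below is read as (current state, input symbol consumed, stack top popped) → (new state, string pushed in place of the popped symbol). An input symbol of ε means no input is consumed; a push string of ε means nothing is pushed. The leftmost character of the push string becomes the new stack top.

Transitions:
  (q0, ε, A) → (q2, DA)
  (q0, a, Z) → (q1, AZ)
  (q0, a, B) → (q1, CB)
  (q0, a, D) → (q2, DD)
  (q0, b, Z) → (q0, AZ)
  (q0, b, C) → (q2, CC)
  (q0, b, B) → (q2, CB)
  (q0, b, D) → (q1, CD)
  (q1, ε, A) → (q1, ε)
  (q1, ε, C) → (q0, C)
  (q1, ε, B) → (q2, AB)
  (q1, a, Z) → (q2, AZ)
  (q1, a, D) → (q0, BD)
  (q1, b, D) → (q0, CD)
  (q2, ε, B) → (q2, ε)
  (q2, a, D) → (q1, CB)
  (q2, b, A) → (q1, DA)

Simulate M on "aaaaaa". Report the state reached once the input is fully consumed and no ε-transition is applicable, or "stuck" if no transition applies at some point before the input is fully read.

(q0, aaaaaa, Z) ⊢ (q1, aaaaa, AZ) ⊢ (q1, aaaaa, Z) ⊢ (q2, aaaa, AZ)
No transition for (q2, a, top A); M blocks with input aaaa remaining.

stuck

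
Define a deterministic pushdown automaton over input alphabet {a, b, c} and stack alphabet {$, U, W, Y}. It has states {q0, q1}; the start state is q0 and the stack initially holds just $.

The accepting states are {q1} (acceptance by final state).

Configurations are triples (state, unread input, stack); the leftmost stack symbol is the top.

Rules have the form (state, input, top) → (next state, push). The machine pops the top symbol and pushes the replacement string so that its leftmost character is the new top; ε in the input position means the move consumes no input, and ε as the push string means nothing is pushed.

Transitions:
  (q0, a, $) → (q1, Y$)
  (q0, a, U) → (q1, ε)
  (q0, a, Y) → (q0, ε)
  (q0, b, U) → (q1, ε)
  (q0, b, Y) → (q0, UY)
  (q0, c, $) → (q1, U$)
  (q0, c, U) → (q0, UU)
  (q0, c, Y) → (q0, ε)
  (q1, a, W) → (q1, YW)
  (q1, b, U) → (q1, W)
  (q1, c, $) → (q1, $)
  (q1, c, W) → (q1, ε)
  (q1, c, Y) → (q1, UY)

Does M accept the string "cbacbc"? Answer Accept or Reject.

Accept

(q0, cbacbc, $)
  read c, top $: go to q1, push U$ → (q1, bacbc, U$)
  read b, top U: go to q1, push W → (q1, acbc, W$)
  read a, top W: go to q1, push YW → (q1, cbc, YW$)
  read c, top Y: go to q1, push UY → (q1, bc, UYW$)
  read b, top U: go to q1, push W → (q1, c, WYW$)
  read c, top W: go to q1, push ε → (q1, ε, YW$)
All input consumed; state q1 ∈ F.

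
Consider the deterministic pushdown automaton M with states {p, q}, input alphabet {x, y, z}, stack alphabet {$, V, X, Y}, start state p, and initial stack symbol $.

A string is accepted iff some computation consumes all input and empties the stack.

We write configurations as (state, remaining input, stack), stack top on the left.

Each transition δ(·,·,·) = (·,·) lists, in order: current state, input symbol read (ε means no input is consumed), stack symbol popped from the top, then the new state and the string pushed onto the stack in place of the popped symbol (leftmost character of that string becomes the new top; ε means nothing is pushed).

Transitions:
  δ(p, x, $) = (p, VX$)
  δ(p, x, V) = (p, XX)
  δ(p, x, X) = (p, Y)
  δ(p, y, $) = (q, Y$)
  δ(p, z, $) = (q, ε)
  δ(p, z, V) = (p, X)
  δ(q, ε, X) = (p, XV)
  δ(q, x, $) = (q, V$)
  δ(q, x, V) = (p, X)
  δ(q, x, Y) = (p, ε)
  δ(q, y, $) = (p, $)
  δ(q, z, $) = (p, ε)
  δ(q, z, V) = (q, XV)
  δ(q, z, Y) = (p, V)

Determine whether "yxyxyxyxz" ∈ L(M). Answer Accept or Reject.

Accept

(p, yxyxyxyxz, $)
  read y, top $: go to q, push Y$ → (q, xyxyxyxz, Y$)
  read x, top Y: go to p, push ε → (p, yxyxyxz, $)
  read y, top $: go to q, push Y$ → (q, xyxyxz, Y$)
  read x, top Y: go to p, push ε → (p, yxyxz, $)
  read y, top $: go to q, push Y$ → (q, xyxz, Y$)
  read x, top Y: go to p, push ε → (p, yxz, $)
  read y, top $: go to q, push Y$ → (q, xz, Y$)
  read x, top Y: go to p, push ε → (p, z, $)
  read z, top $: go to q, push ε → (q, ε, ε)
All input consumed and the stack is empty.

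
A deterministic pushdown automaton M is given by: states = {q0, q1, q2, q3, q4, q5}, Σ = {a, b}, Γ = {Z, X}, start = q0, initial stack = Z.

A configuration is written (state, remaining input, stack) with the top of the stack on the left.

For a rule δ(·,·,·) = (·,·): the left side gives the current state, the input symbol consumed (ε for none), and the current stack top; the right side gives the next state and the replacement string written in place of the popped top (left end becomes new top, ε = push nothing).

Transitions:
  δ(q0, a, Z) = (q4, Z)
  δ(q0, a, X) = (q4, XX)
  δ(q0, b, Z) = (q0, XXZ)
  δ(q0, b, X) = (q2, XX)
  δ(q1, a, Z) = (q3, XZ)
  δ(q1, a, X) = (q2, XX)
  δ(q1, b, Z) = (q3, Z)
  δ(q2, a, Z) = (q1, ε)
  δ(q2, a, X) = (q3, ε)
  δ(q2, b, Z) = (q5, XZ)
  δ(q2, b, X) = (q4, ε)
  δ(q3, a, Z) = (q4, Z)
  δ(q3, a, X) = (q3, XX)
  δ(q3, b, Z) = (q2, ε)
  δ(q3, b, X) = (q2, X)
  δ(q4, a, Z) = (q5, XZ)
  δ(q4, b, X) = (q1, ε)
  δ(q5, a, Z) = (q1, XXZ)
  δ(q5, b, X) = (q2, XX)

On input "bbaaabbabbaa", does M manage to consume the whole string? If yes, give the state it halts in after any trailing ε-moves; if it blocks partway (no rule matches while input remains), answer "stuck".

(q0, bbaaabbabbaa, Z) ⊢ (q0, baaabbabbaa, XXZ) ⊢ (q2, aaabbabbaa, XXXZ) ⊢ (q3, aabbabbaa, XXZ) ⊢ (q3, abbabbaa, XXXZ) ⊢ (q3, bbabbaa, XXXXZ) ⊢ (q2, babbaa, XXXXZ) ⊢ (q4, abbaa, XXXZ)
No transition for (q4, a, top X); M blocks with input abbaa remaining.

stuck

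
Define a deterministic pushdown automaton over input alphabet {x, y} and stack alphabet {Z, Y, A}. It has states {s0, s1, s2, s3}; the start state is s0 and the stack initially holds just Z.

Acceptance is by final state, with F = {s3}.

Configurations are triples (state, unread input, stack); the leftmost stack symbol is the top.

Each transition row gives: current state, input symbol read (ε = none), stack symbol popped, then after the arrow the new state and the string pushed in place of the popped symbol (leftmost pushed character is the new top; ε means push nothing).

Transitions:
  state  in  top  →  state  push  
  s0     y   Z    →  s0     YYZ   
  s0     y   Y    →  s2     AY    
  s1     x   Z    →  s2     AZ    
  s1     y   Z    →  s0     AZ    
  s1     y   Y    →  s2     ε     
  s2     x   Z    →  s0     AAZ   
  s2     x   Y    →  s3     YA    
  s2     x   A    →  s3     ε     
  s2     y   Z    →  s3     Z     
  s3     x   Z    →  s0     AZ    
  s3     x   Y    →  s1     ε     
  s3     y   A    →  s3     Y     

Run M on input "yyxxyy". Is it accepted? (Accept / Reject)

Accept

(s0, yyxxyy, Z)
  read y, top Z: go to s0, push YYZ → (s0, yxxyy, YYZ)
  read y, top Y: go to s2, push AY → (s2, xxyy, AYYZ)
  read x, top A: go to s3, push ε → (s3, xyy, YYZ)
  read x, top Y: go to s1, push ε → (s1, yy, YZ)
  read y, top Y: go to s2, push ε → (s2, y, Z)
  read y, top Z: go to s3, push Z → (s3, ε, Z)
All input consumed; state s3 ∈ F.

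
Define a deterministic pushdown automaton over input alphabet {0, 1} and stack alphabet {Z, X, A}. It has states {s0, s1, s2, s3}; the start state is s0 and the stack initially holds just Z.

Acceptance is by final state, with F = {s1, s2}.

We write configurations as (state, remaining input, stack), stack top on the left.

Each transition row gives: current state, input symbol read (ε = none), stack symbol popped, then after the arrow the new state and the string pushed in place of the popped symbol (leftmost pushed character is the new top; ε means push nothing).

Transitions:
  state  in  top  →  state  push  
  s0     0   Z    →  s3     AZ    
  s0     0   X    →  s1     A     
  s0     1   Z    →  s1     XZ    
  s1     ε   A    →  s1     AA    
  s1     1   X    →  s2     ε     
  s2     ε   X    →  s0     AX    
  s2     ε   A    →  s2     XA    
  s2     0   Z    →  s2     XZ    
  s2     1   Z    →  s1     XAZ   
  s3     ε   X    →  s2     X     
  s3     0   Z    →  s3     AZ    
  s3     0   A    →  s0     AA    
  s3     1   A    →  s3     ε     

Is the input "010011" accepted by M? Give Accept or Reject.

Reject

(s0, 010011, Z) ⊢ (s3, 10011, AZ) ⊢ (s3, 0011, Z) ⊢ (s3, 011, AZ) ⊢ (s0, 11, AAZ)
No transition applies at (s0, 11, AAZ); input not fully consumed.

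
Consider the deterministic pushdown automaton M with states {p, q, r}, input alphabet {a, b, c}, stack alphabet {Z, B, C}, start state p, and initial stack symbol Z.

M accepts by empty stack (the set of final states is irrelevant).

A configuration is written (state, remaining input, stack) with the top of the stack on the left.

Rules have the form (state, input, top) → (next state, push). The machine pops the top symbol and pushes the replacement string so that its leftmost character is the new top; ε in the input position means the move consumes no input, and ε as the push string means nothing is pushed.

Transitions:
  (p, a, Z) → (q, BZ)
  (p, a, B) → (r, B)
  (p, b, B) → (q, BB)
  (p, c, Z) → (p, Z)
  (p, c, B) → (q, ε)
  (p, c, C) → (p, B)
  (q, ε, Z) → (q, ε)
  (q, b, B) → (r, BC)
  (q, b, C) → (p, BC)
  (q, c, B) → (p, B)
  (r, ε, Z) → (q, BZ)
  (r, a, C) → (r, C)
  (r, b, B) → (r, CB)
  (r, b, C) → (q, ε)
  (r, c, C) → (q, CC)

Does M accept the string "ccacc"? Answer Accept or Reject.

(p, ccacc, Z) ⊢ (p, cacc, Z) ⊢ (p, acc, Z) ⊢ (q, cc, BZ) ⊢ (p, c, BZ) ⊢ (q, ε, Z) ⊢ (q, ε, ε)
All input consumed and the stack is empty.

Accept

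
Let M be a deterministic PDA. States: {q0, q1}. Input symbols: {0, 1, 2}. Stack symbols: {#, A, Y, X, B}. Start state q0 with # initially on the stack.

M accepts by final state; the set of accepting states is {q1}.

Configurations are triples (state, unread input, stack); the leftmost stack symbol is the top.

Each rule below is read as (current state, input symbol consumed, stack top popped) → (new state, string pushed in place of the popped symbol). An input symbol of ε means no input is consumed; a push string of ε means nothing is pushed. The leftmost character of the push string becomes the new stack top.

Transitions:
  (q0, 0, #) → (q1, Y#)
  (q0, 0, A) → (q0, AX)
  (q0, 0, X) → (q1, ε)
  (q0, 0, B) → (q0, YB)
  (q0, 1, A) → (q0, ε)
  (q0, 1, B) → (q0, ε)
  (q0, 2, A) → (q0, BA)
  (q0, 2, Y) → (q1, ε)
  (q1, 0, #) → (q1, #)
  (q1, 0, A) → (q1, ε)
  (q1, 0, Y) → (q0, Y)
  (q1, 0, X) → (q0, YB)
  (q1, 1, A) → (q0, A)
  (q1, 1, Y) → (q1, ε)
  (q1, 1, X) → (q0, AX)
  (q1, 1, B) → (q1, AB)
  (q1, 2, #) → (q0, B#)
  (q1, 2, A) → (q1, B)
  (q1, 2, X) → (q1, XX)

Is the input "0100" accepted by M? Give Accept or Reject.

(q0, 0100, #)
  read 0, top #: go to q1, push Y# → (q1, 100, Y#)
  read 1, top Y: go to q1, push ε → (q1, 00, #)
  read 0, top #: go to q1, push # → (q1, 0, #)
  read 0, top #: go to q1, push # → (q1, ε, #)
All input consumed; state q1 ∈ F.

Accept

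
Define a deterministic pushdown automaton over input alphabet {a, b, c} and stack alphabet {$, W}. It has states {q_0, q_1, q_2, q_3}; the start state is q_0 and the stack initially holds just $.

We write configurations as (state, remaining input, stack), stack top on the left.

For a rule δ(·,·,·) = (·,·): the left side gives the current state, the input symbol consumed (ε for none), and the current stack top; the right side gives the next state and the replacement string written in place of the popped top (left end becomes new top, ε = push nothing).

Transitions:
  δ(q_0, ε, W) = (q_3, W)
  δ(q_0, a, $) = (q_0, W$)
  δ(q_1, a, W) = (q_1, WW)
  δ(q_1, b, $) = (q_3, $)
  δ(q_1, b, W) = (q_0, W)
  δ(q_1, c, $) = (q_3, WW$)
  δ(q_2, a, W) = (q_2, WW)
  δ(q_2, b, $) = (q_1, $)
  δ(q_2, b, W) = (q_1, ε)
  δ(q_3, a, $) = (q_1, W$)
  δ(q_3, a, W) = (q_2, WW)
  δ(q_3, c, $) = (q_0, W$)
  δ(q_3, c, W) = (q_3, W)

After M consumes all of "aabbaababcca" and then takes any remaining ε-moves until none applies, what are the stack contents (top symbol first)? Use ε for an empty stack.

WWWW$

(q_0, aabbaababcca, $)
  read a, top $: go to q_0, push W$ → (q_0, abbaababcca, W$)
  ε-move, top W: go to q_3, push W → (q_3, abbaababcca, W$)
  read a, top W: go to q_2, push WW → (q_2, bbaababcca, WW$)
  read b, top W: go to q_1, push ε → (q_1, baababcca, W$)
  read b, top W: go to q_0, push W → (q_0, aababcca, W$)
  ε-move, top W: go to q_3, push W → (q_3, aababcca, W$)
  read a, top W: go to q_2, push WW → (q_2, ababcca, WW$)
  read a, top W: go to q_2, push WW → (q_2, babcca, WWW$)
  read b, top W: go to q_1, push ε → (q_1, abcca, WW$)
  read a, top W: go to q_1, push WW → (q_1, bcca, WWW$)
  read b, top W: go to q_0, push W → (q_0, cca, WWW$)
  ε-move, top W: go to q_3, push W → (q_3, cca, WWW$)
  read c, top W: go to q_3, push W → (q_3, ca, WWW$)
  read c, top W: go to q_3, push W → (q_3, a, WWW$)
  read a, top W: go to q_2, push WW → (q_2, ε, WWWW$)
All input consumed in state q_2 with stack WWWW$.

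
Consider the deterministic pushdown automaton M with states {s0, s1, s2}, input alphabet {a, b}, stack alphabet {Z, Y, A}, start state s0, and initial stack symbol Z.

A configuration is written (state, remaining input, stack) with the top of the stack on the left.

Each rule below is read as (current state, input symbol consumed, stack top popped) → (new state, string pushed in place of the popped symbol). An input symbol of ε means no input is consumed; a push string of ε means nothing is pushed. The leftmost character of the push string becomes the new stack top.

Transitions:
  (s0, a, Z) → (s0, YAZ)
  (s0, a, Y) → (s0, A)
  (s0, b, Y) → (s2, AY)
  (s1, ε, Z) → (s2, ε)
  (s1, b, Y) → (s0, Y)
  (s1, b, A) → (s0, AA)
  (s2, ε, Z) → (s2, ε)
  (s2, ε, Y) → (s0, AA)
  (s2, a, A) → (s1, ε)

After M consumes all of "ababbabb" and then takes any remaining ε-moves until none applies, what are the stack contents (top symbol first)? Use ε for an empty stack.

AYAZ

(s0, ababbabb, Z) ⊢ (s0, babbabb, YAZ) ⊢ (s2, abbabb, AYAZ) ⊢ (s1, bbabb, YAZ) ⊢ (s0, babb, YAZ) ⊢ (s2, abb, AYAZ) ⊢ (s1, bb, YAZ) ⊢ (s0, b, YAZ) ⊢ (s2, ε, AYAZ)
All input consumed in state s2 with stack AYAZ.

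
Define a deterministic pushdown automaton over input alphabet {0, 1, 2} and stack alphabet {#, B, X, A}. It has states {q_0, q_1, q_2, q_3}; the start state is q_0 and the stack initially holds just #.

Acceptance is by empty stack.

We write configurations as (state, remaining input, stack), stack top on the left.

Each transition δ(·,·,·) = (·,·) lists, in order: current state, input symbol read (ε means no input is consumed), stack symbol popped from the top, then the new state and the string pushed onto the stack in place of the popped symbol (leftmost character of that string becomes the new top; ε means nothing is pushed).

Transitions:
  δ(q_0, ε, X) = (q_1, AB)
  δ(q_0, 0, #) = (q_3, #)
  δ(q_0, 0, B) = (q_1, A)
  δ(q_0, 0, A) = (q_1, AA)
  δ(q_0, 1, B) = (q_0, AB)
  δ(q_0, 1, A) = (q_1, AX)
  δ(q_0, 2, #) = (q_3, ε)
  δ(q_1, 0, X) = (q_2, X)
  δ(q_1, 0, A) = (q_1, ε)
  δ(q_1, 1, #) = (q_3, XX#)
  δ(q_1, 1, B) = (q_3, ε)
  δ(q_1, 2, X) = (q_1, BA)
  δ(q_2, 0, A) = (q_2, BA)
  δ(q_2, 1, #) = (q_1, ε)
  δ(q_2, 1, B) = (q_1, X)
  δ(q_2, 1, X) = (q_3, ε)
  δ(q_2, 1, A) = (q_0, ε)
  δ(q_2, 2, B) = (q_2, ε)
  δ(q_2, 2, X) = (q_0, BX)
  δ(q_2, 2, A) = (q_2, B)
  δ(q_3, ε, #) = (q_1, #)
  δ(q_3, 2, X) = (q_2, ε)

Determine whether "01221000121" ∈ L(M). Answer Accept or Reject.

(q_0, 01221000121, #)
  read 0, top #: go to q_3, push # → (q_3, 1221000121, #)
  ε-move, top #: go to q_1, push # → (q_1, 1221000121, #)
  read 1, top #: go to q_3, push XX# → (q_3, 221000121, XX#)
  read 2, top X: go to q_2, push ε → (q_2, 21000121, X#)
  read 2, top X: go to q_0, push BX → (q_0, 1000121, BX#)
  read 1, top B: go to q_0, push AB → (q_0, 000121, ABX#)
  read 0, top A: go to q_1, push AA → (q_1, 00121, AABX#)
  read 0, top A: go to q_1, push ε → (q_1, 0121, ABX#)
  read 0, top A: go to q_1, push ε → (q_1, 121, BX#)
  read 1, top B: go to q_3, push ε → (q_3, 21, X#)
  read 2, top X: go to q_2, push ε → (q_2, 1, #)
  read 1, top #: go to q_1, push ε → (q_1, ε, ε)
All input consumed and the stack is empty.

Accept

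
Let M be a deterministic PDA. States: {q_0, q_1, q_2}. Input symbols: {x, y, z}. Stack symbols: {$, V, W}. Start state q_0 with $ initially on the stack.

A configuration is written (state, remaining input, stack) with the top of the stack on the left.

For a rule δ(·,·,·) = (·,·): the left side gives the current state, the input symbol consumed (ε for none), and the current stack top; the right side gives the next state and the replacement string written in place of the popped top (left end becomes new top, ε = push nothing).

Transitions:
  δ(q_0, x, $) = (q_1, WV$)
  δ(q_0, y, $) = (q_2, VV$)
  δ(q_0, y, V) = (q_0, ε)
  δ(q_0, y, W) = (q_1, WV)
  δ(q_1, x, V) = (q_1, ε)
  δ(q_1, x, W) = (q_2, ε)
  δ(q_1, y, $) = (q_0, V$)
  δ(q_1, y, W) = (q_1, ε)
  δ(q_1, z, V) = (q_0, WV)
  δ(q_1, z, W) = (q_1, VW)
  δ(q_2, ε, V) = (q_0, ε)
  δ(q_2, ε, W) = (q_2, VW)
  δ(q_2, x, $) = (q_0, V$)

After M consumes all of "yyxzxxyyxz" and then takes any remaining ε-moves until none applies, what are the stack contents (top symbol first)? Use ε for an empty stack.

(q_0, yyxzxxyyxz, $)
  read y, top $: go to q_2, push VV$ → (q_2, yxzxxyyxz, VV$)
  ε-move, top V: go to q_0, push ε → (q_0, yxzxxyyxz, V$)
  read y, top V: go to q_0, push ε → (q_0, xzxxyyxz, $)
  read x, top $: go to q_1, push WV$ → (q_1, zxxyyxz, WV$)
  read z, top W: go to q_1, push VW → (q_1, xxyyxz, VWV$)
  read x, top V: go to q_1, push ε → (q_1, xyyxz, WV$)
  read x, top W: go to q_2, push ε → (q_2, yyxz, V$)
  ε-move, top V: go to q_0, push ε → (q_0, yyxz, $)
  read y, top $: go to q_2, push VV$ → (q_2, yxz, VV$)
  ε-move, top V: go to q_0, push ε → (q_0, yxz, V$)
  read y, top V: go to q_0, push ε → (q_0, xz, $)
  read x, top $: go to q_1, push WV$ → (q_1, z, WV$)
  read z, top W: go to q_1, push VW → (q_1, ε, VWV$)
All input consumed in state q_1 with stack VWV$.

VWV$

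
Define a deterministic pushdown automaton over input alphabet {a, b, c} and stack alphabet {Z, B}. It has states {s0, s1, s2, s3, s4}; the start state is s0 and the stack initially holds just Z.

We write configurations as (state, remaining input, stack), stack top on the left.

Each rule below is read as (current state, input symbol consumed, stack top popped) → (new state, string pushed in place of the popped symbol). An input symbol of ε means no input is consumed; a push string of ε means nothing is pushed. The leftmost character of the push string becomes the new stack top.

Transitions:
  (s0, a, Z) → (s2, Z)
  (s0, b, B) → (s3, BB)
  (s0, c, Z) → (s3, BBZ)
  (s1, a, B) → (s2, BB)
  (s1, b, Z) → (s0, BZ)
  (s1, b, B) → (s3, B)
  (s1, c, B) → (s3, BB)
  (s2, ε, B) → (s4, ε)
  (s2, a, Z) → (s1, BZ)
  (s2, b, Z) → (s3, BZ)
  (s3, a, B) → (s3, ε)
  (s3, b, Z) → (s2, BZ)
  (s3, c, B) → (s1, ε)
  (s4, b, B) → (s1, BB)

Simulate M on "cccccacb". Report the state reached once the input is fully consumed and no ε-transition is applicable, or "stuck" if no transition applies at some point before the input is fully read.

(s0, cccccacb, Z)
  read c, top Z: go to s3, push BBZ → (s3, ccccacb, BBZ)
  read c, top B: go to s1, push ε → (s1, cccacb, BZ)
  read c, top B: go to s3, push BB → (s3, ccacb, BBZ)
  read c, top B: go to s1, push ε → (s1, cacb, BZ)
  read c, top B: go to s3, push BB → (s3, acb, BBZ)
  read a, top B: go to s3, push ε → (s3, cb, BZ)
  read c, top B: go to s1, push ε → (s1, b, Z)
  read b, top Z: go to s0, push BZ → (s0, ε, BZ)
All input consumed; M is in state s0.

s0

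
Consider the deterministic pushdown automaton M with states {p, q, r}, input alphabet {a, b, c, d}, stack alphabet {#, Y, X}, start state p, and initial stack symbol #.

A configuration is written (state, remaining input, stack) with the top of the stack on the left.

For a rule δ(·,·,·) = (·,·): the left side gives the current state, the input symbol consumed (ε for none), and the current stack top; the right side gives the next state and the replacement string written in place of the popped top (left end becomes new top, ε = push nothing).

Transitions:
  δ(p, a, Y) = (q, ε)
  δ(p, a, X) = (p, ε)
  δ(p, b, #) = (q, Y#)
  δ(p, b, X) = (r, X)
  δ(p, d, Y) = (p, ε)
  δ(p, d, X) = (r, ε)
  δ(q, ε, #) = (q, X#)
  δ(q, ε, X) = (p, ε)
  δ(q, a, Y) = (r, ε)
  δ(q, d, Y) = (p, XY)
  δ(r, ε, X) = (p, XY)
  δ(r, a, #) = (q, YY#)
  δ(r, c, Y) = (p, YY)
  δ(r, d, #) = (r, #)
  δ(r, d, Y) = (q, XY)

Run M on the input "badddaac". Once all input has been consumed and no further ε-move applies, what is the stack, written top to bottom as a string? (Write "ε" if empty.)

(p, badddaac, #) ⊢ (q, adddaac, Y#) ⊢ (r, dddaac, #) ⊢ (r, ddaac, #) ⊢ (r, daac, #) ⊢ (r, aac, #) ⊢ (q, ac, YY#) ⊢ (r, c, Y#) ⊢ (p, ε, YY#)
All input consumed in state p with stack YY#.

YY#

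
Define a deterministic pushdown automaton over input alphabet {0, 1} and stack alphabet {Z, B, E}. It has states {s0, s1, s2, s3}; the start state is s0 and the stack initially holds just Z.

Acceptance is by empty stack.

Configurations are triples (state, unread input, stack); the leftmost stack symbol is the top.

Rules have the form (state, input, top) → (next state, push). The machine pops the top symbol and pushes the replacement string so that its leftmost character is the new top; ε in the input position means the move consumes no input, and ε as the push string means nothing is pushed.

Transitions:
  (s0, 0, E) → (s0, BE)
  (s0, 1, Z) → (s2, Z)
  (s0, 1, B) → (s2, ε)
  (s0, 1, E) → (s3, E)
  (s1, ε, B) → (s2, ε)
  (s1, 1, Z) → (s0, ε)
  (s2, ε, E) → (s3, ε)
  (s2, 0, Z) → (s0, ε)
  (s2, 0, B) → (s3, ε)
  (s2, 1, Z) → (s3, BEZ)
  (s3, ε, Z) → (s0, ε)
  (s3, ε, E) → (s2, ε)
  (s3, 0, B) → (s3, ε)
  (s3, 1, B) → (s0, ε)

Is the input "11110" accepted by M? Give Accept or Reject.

Accept

(s0, 11110, Z)
  read 1, top Z: go to s2, push Z → (s2, 1110, Z)
  read 1, top Z: go to s3, push BEZ → (s3, 110, BEZ)
  read 1, top B: go to s0, push ε → (s0, 10, EZ)
  read 1, top E: go to s3, push E → (s3, 0, EZ)
  ε-move, top E: go to s2, push ε → (s2, 0, Z)
  read 0, top Z: go to s0, push ε → (s0, ε, ε)
All input consumed and the stack is empty.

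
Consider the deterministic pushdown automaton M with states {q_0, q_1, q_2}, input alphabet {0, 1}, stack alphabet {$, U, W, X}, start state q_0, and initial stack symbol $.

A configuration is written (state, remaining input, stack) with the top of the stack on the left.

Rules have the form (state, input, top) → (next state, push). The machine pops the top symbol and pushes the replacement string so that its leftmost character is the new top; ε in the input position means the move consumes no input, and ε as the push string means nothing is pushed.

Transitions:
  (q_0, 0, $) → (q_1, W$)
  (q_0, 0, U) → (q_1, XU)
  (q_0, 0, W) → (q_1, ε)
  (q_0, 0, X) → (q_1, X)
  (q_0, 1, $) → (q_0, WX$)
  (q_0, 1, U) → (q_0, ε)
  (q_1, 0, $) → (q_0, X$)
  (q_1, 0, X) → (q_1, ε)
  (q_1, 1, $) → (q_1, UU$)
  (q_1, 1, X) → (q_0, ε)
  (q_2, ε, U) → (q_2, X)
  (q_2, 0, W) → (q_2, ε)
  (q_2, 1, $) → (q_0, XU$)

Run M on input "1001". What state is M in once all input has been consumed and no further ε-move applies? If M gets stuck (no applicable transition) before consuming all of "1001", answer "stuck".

q_1

(q_0, 1001, $) ⊢ (q_0, 001, WX$) ⊢ (q_1, 01, X$) ⊢ (q_1, 1, $) ⊢ (q_1, ε, UU$)
All input consumed; M is in state q_1.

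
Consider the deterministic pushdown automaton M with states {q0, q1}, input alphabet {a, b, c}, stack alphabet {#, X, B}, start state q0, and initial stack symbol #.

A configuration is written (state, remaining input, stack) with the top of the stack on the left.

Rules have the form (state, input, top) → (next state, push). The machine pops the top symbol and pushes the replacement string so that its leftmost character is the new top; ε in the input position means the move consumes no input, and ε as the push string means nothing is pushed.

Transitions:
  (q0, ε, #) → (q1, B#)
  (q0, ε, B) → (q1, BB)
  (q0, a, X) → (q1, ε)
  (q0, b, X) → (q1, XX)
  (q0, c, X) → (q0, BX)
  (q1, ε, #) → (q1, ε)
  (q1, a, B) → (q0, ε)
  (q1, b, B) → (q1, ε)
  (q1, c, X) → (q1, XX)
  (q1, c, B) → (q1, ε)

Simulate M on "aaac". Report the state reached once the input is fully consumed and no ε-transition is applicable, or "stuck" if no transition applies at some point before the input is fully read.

q1

(q0, aaac, #)
  ε-move, top #: go to q1, push B# → (q1, aaac, B#)
  read a, top B: go to q0, push ε → (q0, aac, #)
  ε-move, top #: go to q1, push B# → (q1, aac, B#)
  read a, top B: go to q0, push ε → (q0, ac, #)
  ε-move, top #: go to q1, push B# → (q1, ac, B#)
  read a, top B: go to q0, push ε → (q0, c, #)
  ε-move, top #: go to q1, push B# → (q1, c, B#)
  read c, top B: go to q1, push ε → (q1, ε, #)
  ε-move, top #: go to q1, push ε → (q1, ε, ε)
All input consumed; M is in state q1.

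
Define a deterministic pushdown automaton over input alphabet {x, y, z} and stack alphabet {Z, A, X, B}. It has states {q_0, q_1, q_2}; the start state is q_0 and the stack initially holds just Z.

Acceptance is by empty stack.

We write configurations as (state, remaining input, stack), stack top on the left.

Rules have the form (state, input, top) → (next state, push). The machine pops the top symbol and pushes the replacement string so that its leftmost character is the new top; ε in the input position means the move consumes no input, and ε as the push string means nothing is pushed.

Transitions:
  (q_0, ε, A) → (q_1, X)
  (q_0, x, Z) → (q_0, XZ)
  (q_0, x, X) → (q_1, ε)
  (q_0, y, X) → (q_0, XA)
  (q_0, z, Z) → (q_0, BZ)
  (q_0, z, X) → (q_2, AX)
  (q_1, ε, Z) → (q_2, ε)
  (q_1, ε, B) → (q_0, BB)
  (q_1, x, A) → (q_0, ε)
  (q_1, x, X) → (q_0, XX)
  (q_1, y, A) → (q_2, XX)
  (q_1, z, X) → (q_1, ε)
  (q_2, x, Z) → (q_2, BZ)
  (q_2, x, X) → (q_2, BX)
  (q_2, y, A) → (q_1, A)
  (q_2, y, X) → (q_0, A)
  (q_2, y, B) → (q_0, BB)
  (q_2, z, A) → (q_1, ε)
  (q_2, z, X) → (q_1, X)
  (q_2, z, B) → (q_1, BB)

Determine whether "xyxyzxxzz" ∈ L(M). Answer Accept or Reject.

Accept

(q_0, xyxyzxxzz, Z) ⊢ (q_0, yxyzxxzz, XZ) ⊢ (q_0, xyzxxzz, XAZ) ⊢ (q_1, yzxxzz, AZ) ⊢ (q_2, zxxzz, XXZ) ⊢ (q_1, xxzz, XXZ) ⊢ (q_0, xzz, XXXZ) ⊢ (q_1, zz, XXZ) ⊢ (q_1, z, XZ) ⊢ (q_1, ε, Z) ⊢ (q_2, ε, ε)
All input consumed and the stack is empty.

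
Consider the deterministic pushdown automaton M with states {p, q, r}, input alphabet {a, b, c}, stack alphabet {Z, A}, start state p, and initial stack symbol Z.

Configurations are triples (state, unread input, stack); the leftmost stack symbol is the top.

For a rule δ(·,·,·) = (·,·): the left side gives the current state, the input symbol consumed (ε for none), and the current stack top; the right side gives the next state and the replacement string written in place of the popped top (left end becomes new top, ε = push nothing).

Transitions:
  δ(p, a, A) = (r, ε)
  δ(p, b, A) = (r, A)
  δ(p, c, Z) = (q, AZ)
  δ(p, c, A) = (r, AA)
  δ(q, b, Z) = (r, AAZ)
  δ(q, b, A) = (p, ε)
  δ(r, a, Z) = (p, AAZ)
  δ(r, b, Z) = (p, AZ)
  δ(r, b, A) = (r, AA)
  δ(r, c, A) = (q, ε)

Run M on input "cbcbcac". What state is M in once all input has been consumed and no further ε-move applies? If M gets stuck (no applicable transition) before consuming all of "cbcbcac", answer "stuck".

(p, cbcbcac, Z)
  read c, top Z: go to q, push AZ → (q, bcbcac, AZ)
  read b, top A: go to p, push ε → (p, cbcac, Z)
  read c, top Z: go to q, push AZ → (q, bcac, AZ)
  read b, top A: go to p, push ε → (p, cac, Z)
  read c, top Z: go to q, push AZ → (q, ac, AZ)
No transition for (q, a, top A); M blocks with input ac remaining.

stuck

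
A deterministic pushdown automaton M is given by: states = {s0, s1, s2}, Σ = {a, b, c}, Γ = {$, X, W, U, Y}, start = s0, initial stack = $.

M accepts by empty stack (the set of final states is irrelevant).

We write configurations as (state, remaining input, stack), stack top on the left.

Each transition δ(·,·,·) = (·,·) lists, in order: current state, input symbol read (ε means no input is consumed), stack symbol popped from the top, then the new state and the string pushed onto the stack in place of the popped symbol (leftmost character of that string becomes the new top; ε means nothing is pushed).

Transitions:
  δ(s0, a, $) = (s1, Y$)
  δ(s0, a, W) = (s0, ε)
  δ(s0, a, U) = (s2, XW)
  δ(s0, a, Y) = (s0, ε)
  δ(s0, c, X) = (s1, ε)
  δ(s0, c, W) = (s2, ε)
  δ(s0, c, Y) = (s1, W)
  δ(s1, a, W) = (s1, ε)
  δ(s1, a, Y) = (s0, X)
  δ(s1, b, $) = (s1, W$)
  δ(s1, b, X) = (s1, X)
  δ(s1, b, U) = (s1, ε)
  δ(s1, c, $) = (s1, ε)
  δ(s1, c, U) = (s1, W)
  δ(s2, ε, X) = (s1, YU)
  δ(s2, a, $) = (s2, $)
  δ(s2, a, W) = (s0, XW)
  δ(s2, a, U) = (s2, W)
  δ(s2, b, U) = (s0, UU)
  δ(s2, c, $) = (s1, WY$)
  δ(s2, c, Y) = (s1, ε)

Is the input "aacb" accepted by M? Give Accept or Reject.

Reject

(s0, aacb, $)
  read a, top $: go to s1, push Y$ → (s1, acb, Y$)
  read a, top Y: go to s0, push X → (s0, cb, X$)
  read c, top X: go to s1, push ε → (s1, b, $)
  read b, top $: go to s1, push W$ → (s1, ε, W$)
All input consumed; stack is W$, not empty, and no further ε-move applies.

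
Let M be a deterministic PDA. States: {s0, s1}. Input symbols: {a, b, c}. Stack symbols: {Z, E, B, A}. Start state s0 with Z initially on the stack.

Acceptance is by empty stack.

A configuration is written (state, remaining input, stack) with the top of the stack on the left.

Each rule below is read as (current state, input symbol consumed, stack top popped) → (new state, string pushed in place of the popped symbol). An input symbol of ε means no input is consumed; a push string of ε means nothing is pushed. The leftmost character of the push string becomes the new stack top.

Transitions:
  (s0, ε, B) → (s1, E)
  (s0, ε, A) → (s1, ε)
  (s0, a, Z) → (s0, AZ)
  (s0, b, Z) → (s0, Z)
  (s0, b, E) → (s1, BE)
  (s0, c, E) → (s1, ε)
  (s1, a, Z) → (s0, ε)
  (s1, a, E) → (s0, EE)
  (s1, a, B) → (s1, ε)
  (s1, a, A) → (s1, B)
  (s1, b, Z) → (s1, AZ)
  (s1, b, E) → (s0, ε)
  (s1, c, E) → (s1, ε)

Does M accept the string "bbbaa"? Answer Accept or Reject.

(s0, bbbaa, Z)
  read b, top Z: go to s0, push Z → (s0, bbaa, Z)
  read b, top Z: go to s0, push Z → (s0, baa, Z)
  read b, top Z: go to s0, push Z → (s0, aa, Z)
  read a, top Z: go to s0, push AZ → (s0, a, AZ)
  ε-move, top A: go to s1, push ε → (s1, a, Z)
  read a, top Z: go to s0, push ε → (s0, ε, ε)
All input consumed and the stack is empty.

Accept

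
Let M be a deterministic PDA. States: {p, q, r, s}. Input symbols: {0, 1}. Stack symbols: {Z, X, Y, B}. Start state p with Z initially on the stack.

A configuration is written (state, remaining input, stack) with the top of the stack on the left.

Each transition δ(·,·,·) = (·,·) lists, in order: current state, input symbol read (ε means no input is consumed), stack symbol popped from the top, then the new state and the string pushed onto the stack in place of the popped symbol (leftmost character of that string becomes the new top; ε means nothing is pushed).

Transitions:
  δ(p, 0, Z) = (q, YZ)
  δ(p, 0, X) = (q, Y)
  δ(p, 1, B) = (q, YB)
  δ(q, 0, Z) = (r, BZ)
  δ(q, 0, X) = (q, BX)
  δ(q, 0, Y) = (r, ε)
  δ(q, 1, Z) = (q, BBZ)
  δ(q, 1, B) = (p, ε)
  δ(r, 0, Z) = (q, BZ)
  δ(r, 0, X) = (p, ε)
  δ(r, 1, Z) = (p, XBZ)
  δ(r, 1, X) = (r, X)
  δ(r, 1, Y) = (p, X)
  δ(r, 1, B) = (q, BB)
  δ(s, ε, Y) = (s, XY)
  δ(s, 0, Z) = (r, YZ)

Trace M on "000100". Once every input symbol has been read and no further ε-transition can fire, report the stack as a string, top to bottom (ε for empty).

Z

(p, 000100, Z)
  read 0, top Z: go to q, push YZ → (q, 00100, YZ)
  read 0, top Y: go to r, push ε → (r, 0100, Z)
  read 0, top Z: go to q, push BZ → (q, 100, BZ)
  read 1, top B: go to p, push ε → (p, 00, Z)
  read 0, top Z: go to q, push YZ → (q, 0, YZ)
  read 0, top Y: go to r, push ε → (r, ε, Z)
All input consumed in state r with stack Z.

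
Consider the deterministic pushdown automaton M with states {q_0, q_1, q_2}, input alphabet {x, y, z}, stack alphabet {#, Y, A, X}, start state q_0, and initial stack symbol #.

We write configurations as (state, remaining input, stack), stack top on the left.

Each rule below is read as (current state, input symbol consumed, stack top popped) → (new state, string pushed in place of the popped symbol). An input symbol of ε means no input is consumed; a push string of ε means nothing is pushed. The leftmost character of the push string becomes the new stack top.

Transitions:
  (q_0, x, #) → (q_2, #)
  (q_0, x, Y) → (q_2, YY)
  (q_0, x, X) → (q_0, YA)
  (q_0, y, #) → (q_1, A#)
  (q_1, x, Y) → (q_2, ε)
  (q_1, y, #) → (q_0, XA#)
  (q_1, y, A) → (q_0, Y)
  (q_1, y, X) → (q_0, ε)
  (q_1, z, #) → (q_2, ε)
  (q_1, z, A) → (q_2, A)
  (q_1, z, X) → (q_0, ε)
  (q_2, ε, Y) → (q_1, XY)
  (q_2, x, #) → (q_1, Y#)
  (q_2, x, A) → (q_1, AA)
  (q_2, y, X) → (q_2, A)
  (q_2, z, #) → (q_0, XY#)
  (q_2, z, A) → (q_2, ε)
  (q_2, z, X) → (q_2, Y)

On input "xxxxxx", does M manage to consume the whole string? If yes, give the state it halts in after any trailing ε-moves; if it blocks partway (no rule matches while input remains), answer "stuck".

q_1

(q_0, xxxxxx, #)
  read x, top #: go to q_2, push # → (q_2, xxxxx, #)
  read x, top #: go to q_1, push Y# → (q_1, xxxx, Y#)
  read x, top Y: go to q_2, push ε → (q_2, xxx, #)
  read x, top #: go to q_1, push Y# → (q_1, xx, Y#)
  read x, top Y: go to q_2, push ε → (q_2, x, #)
  read x, top #: go to q_1, push Y# → (q_1, ε, Y#)
All input consumed; M is in state q_1.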